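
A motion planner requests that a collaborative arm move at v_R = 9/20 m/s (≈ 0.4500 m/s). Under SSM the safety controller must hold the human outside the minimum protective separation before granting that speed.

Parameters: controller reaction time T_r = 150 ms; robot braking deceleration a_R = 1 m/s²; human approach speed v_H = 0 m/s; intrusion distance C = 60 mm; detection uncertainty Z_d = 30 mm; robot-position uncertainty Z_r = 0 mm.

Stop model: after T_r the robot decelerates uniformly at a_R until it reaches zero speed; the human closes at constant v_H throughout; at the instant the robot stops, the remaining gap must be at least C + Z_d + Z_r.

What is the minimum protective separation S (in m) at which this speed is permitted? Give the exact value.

T_s = v_R/a_R = (9/20)/1 = 0.4500 s
robot covers v_R·T_r = 0.4500·0.1500 = 0.0675 m before braking
robot under decel: 0.4500²/(2·1.0000) = 0.1013 m
human over T_r+T_s: 0.0000·(0.1500+0.4500) = 0.0000 m
C+Z_d+Z_r = 0.0600+0.0300+0.0000 = 0.0900 m
S_min ≈ 0.0675+0.1013+0.0000+0.0900  ⇒  S_min = 207/800 m

S_min = 207/800 m = 0.2587 m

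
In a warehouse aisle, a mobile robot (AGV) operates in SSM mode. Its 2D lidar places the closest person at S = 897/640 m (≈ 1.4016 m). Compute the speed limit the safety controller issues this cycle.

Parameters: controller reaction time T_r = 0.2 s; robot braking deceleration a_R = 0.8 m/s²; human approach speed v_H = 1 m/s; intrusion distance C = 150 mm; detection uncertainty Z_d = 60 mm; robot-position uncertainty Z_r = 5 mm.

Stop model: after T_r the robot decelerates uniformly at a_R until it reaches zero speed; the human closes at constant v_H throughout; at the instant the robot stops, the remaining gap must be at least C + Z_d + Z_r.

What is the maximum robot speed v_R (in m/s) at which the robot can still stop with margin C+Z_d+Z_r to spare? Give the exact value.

v_R_max = 11/20 m/s = 0.5500 m/s

collect terms ⇒ (5/8)·v_R² + (29/20)·v_R + (-3157/3200) = 0
  disc = (29/20)² − 4·(5/8)·(-3157/3200) = 29241/6400 ; √disc = 171/80
  v_R = (−(29/20) + 171/80) / (2·(5/8)) = 11/20 m/s
check:
stop time T_s = (11/20)/(4/5) = 0.6875 s
robot covers v_R·T_r = 0.5500·0.2000 = 0.1100 m before braking
braking distance = 0.5500²/(2·0.8000) = 0.1891 m
human closes 1.0000·0.8875 = 0.8875 m
margins: 0.1500+0.0600+0.0050 = 0.2150 m
sum ≈ 0.1100+0.1891+0.8875+0.2150 ≈ 1.4016 m = S ✓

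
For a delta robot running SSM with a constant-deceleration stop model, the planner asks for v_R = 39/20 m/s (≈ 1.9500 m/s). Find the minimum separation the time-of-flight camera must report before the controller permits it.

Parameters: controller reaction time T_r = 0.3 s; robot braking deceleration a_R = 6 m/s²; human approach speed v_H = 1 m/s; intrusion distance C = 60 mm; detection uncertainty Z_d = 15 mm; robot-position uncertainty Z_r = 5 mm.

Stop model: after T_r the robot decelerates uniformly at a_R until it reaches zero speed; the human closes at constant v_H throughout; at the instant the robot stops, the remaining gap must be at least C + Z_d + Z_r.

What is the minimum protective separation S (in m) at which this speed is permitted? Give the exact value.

S_min = 2571/1600 m = 1.6069 m

T_s = v_R/a_R = (39/20)/6 = 0.3250 s
robot in T_r: 1.9500·0.3000 = 0.5850 m
robot under decel: 1.9500²/(2·6.0000) = 0.3169 m
person approaches 1.0000·(0.3000+0.3250) = 0.6250 m
margins: 0.0600+0.0150+0.0050 = 0.0800 m
S_min ≈ 0.5850+0.3169+0.6250+0.0800  ⇒  S_min = 2571/1600 m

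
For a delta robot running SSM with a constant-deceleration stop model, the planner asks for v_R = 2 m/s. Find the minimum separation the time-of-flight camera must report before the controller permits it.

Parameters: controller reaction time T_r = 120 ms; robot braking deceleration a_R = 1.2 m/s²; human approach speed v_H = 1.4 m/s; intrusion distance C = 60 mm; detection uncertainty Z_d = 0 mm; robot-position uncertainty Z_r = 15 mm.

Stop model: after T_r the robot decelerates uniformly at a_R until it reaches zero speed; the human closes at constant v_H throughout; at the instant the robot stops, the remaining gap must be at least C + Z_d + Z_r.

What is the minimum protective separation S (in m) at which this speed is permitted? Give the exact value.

S_min = 4483/1000 m = 4.4830 m

stop time T_s = 2/(6/5) = 1.6667 s
reaction-phase robot travel = 2.0000·0.1200 = 0.2400 m
robot under decel: 2.0000²/(2·1.2000) = 1.6667 m
human over T_r+T_s: 1.4000·(0.1200+1.6667) = 2.5013 m
C+Z_d+Z_r = 0.0600+0.0000+0.0150 = 0.0750 m
S_min ≈ 0.2400+1.6667+2.5013+0.0750  ⇒  S_min = 4483/1000 m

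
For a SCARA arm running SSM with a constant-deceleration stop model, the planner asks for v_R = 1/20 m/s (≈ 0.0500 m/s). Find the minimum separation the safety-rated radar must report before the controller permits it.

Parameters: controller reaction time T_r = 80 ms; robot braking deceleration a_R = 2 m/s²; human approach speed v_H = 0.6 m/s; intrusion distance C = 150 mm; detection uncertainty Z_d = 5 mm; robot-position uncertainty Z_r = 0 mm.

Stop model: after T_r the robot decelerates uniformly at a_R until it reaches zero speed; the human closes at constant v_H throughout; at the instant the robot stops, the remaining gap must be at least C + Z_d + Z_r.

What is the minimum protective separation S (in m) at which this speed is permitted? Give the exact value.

S_min = 1781/8000 m = 0.2226 m

stop time T_s = (1/20)/2 = 0.0250 s
reaction-phase robot travel = 0.0500·0.0800 = 0.0040 m
braking distance = 0.0500²/(2·2.0000) = 0.0006 m
human closes 0.6000·0.1050 = 0.0630 m
C+Z_d+Z_r = 0.1500+0.0050+0.0000 = 0.1550 m
S_min ≈ 0.0040+0.0006+0.0630+0.1550  ⇒  S_min = 1781/8000 m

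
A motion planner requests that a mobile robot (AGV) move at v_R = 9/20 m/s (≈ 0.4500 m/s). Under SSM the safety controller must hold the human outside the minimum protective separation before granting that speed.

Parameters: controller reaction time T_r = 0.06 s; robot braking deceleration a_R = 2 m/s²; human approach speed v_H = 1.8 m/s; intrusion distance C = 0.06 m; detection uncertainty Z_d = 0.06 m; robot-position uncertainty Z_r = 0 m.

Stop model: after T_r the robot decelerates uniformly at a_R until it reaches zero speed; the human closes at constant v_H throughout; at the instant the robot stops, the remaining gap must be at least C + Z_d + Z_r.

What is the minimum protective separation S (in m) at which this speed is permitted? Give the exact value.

T_s = v_R/a_R = (9/20)/2 = 0.2250 s
robot covers v_R·T_r = 0.4500·0.0600 = 0.0270 m before braking
robot under decel: 0.4500²/(2·2.0000) = 0.0506 m
human closes 1.8000·0.2850 = 0.5130 m
residual clearance needed = 0.0600+0.0600+0.0000 = 0.1200 m
S_min ≈ 0.0270+0.0506+0.5130+0.1200  ⇒  S_min = 1137/1600 m

S_min = 1137/1600 m = 0.7106 m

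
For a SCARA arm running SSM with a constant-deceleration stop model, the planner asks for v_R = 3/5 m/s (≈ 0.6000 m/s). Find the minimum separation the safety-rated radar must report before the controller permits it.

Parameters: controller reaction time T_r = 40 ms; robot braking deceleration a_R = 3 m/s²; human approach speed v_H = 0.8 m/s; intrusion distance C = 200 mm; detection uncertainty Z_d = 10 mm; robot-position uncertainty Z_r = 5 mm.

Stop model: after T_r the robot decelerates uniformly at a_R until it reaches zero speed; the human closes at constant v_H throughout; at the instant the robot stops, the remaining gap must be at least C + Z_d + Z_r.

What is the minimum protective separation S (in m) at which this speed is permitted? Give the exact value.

braking lasts T_s = (3/5)/3 = 0.2000 s
robot in T_r: 0.6000·0.0400 = 0.0240 m
robot under decel: 0.6000²/(2·3.0000) = 0.0600 m
human closes 0.8000·0.2400 = 0.1920 m
residual clearance needed = 0.2000+0.0100+0.0050 = 0.2150 m
S_min ≈ 0.0240+0.0600+0.1920+0.2150  ⇒  S_min = 491/1000 m

S_min = 491/1000 m = 0.4910 m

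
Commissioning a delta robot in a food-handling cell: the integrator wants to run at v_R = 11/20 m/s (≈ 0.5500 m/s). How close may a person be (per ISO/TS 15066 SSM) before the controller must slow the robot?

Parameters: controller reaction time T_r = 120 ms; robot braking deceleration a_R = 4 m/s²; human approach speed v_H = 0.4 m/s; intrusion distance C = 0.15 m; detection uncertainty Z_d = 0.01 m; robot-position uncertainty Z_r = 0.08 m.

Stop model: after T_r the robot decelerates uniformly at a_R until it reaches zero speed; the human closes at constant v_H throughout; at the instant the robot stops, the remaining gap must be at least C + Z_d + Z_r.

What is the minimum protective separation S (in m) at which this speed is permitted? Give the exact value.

S_min = 7149/16000 m = 0.4468 m

T_s = v_R/a_R = (11/20)/4 = 0.1375 s
reaction-phase robot travel = 0.5500·0.1200 = 0.0660 m
robot under decel: 0.5500²/(2·4.0000) = 0.0378 m
human closes 0.4000·0.2575 = 0.1030 m
residual clearance needed = 0.1500+0.0100+0.0800 = 0.2400 m
S_min ≈ 0.0660+0.0378+0.1030+0.2400  ⇒  S_min = 7149/16000 m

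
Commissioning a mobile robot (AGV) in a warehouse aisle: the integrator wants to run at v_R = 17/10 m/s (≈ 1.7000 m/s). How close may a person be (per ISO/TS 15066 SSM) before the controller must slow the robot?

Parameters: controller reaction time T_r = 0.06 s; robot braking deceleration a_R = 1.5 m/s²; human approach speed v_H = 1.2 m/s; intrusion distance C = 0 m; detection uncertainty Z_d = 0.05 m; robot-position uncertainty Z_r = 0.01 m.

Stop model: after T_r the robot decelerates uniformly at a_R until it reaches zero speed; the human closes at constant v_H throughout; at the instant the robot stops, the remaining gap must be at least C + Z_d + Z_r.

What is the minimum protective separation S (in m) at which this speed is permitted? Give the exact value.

T_s = v_R/a_R = (17/10)/(3/2) = 1.1333 s
robot in T_r: 1.7000·0.0600 = 0.1020 m
robot under decel: 1.7000²/(2·1.5000) = 0.9633 m
person approaches 1.2000·(0.0600+1.1333) = 1.4320 m
C+Z_d+Z_r = 0.0000+0.0500+0.0100 = 0.0600 m
S_min ≈ 0.1020+0.9633+1.4320+0.0600  ⇒  S_min = 959/375 m

S_min = 959/375 m = 2.5573 m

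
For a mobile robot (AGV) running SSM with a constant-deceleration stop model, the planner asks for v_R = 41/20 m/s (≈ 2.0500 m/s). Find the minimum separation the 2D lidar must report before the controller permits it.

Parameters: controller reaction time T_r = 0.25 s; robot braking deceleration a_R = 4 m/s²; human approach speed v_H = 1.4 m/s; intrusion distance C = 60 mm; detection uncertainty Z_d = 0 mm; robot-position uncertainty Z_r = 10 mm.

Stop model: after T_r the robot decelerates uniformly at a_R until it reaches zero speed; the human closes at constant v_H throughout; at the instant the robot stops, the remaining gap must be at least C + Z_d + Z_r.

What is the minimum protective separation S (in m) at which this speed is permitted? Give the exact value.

S_min = 6961/3200 m = 2.1753 m

braking lasts T_s = (41/20)/4 = 0.5125 s
robot in T_r: 2.0500·0.2500 = 0.5125 m
robot under decel: 2.0500²/(2·4.0000) = 0.5253 m
person approaches 1.4000·(0.2500+0.5125) = 1.0675 m
residual clearance needed = 0.0600+0.0000+0.0100 = 0.0700 m
S_min ≈ 0.5125+0.5253+1.0675+0.0700  ⇒  S_min = 6961/3200 m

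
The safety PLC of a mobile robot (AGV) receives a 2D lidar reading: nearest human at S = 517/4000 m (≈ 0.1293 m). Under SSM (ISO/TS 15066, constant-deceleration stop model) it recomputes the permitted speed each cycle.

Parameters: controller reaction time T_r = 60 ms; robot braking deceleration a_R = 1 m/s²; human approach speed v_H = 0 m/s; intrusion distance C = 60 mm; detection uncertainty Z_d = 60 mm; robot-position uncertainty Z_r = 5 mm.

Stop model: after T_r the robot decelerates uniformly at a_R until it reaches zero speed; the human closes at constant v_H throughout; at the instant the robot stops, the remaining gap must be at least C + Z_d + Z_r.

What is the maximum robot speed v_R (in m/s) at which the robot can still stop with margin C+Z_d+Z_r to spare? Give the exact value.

v_R_max = 1/20 m/s = 0.0500 m/s

at the boundary: (1/2)·v² + (3/50)·v + (-17/4000) = 0
  disc = (3/50)² − 4·(1/2)·(-17/4000) = 121/10000 ; √disc = 11/100
  v_R = (−(3/50) + 11/100) / (2·(1/2)) = 1/20 m/s
check:
braking lasts T_s = (1/20)/1 = 0.0500 s
robot in T_r: 0.0500·0.0600 = 0.0030 m
robot covers 0.0500·0.0500 − ½·1.0000·0.0500² = 0.0013 m while stopping
human closes 0.0000·0.1100 = 0.0000 m
C+Z_d+Z_r = 0.0600+0.0600+0.0050 = 0.1250 m
sum ≈ 0.0030+0.0013+0.0000+0.1250 ≈ 0.1293 m = S ✓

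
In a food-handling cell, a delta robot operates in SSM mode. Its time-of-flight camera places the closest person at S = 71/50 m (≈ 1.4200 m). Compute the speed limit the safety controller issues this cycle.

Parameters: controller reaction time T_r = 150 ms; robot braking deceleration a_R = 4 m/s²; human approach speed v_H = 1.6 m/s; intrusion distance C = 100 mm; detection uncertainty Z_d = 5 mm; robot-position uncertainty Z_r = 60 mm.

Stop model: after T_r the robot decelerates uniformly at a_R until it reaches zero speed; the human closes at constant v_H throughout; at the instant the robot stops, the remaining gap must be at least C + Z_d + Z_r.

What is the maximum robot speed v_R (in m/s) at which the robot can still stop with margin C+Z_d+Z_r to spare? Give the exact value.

quadratic (1/8)·v² + (11/20)·v + (-203/200) = 0
  disc = (11/20)² − 4·(1/8)·(-203/200) = 81/100 ; √disc = 9/10
  v_R = (−(11/20) + 9/10) / (2·(1/8)) = 7/5 m/s
check:
braking lasts T_s = (7/5)/4 = 0.3500 s
robot covers v_R·T_r = 1.4000·0.1500 = 0.2100 m before braking
robot under decel: 1.4000²/(2·4.0000) = 0.2450 m
human over T_r+T_s: 1.6000·(0.1500+0.3500) = 0.8000 m
residual clearance needed = 0.1000+0.0050+0.0600 = 0.1650 m
sum ≈ 0.2100+0.2450+0.8000+0.1650 ≈ 1.4200 m = S ✓

v_R_max = 7/5 m/s = 1.4000 m/s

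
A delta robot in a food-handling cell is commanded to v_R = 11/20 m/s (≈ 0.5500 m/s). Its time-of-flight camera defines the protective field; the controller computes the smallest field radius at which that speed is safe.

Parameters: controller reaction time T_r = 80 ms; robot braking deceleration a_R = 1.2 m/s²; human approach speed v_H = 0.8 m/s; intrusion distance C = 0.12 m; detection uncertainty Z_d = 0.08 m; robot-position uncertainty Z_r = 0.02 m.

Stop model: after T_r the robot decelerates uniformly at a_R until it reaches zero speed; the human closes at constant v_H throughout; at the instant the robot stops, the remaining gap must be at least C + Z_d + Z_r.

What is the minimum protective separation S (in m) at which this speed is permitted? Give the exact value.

stop time T_s = (11/20)/(6/5) = 0.4583 s
robot covers v_R·T_r = 0.5500·0.0800 = 0.0440 m before braking
robot under decel: 0.5500²/(2·1.2000) = 0.1260 m
person approaches 0.8000·(0.0800+0.4583) = 0.4307 m
margins: 0.1200+0.0800+0.0200 = 0.2200 m
S_min ≈ 0.0440+0.1260+0.4307+0.2200  ⇒  S_min = 19697/24000 m

S_min = 19697/24000 m = 0.8207 m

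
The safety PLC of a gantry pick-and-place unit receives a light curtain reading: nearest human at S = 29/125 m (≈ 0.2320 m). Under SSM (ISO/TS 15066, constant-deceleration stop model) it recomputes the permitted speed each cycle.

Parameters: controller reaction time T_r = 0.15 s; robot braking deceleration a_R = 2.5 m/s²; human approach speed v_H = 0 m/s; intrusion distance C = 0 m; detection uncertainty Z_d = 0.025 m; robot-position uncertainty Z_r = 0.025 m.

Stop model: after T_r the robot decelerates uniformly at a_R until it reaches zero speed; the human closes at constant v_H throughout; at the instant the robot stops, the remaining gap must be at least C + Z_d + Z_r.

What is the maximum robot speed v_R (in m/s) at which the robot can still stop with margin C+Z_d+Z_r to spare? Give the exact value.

v_R_max = 13/20 m/s = 0.6500 m/s

quadratic (1/5)·v² + (3/20)·v + (-91/500) = 0
  disc = (3/20)² − 4·(1/5)·(-91/500) = 1681/10000 ; √disc = 41/100
  v_R = (−(3/20) + 41/100) / (2·(1/5)) = 13/20 m/s
check:
T_s = v_R/a_R = (13/20)/(5/2) = 0.2600 s
robot in T_r: 0.6500·0.1500 = 0.0975 m
robot covers 0.6500·0.2600 − ½·2.5000·0.2600² = 0.0845 m while stopping
human over T_r+T_s: 0.0000·(0.1500+0.2600) = 0.0000 m
residual clearance needed = 0.0000+0.0250+0.0250 = 0.0500 m
sum ≈ 0.0975+0.0845+0.0000+0.0500 ≈ 0.2320 m = S ✓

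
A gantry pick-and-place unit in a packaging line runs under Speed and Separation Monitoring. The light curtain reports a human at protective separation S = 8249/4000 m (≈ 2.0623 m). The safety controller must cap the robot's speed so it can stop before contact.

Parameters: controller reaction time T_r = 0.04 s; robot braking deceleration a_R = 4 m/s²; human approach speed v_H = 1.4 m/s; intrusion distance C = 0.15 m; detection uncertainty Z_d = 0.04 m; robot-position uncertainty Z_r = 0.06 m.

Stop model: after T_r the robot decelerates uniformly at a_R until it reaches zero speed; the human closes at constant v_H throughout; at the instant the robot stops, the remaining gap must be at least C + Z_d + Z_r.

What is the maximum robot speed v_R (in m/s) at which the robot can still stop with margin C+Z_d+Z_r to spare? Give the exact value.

v_R_max = 5/2 m/s = 2.5000 m/s

collect terms ⇒ (1/8)·v_R² + (39/100)·v_R + (-281/160) = 0
  disc = (39/100)² − 4·(1/8)·(-281/160) = 41209/40000 ; √disc = 203/200
  v_R = (−(39/100) + 203/200) / (2·(1/8)) = 5/2 m/s
check:
braking lasts T_s = (5/2)/4 = 0.6250 s
robot covers v_R·T_r = 2.5000·0.0400 = 0.1000 m before braking
robot under decel: 2.5000²/(2·4.0000) = 0.7812 m
person approaches 1.4000·(0.0400+0.6250) = 0.9310 m
residual clearance needed = 0.1500+0.0400+0.0600 = 0.2500 m
sum ≈ 0.1000+0.7812+0.9310+0.2500 ≈ 2.0623 m = S ✓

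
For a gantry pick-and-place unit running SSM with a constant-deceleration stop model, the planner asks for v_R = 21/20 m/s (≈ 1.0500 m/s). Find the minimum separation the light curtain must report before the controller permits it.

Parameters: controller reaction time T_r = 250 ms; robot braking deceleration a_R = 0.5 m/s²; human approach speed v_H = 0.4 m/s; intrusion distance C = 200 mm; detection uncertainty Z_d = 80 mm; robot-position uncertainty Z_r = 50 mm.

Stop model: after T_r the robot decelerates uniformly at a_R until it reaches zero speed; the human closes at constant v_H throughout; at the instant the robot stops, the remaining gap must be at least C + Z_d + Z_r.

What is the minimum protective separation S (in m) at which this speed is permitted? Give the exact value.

S_min = 527/200 m = 2.6350 m

T_s = v_R/a_R = (21/20)/(1/2) = 2.1000 s
robot in T_r: 1.0500·0.2500 = 0.2625 m
robot covers 1.0500·2.1000 − ½·0.5000·2.1000² = 1.1025 m while stopping
human closes 0.4000·2.3500 = 0.9400 m
C+Z_d+Z_r = 0.2000+0.0800+0.0500 = 0.3300 m
S_min ≈ 0.2625+1.1025+0.9400+0.3300  ⇒  S_min = 527/200 m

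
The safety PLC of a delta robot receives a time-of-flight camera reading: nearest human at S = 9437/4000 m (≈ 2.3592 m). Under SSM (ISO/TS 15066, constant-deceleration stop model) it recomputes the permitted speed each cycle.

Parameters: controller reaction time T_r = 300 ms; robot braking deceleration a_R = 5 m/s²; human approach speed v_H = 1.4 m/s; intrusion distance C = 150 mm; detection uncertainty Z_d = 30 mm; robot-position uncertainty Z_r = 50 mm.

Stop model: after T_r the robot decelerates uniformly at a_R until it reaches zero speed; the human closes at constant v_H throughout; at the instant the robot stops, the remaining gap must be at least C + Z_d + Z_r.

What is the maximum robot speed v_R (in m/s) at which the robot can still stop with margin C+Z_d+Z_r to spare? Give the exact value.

quadratic (1/10)·v² + (29/50)·v + (-6837/4000) = 0
  disc = (29/50)² − 4·(1/10)·(-6837/4000) = 10201/10000 ; √disc = 101/100
  v_R = (−(29/50) + 101/100) / (2·(1/10)) = 43/20 m/s
check:
T_s = v_R/a_R = (43/20)/5 = 0.4300 s
reaction-phase robot travel = 2.1500·0.3000 = 0.6450 m
robot under decel: 2.1500²/(2·5.0000) = 0.4622 m
human closes 1.4000·0.7300 = 1.0220 m
C+Z_d+Z_r = 0.1500+0.0300+0.0500 = 0.2300 m
sum ≈ 0.6450+0.4622+1.0220+0.2300 ≈ 2.3592 m = S ✓

v_R_max = 43/20 m/s = 2.1500 m/s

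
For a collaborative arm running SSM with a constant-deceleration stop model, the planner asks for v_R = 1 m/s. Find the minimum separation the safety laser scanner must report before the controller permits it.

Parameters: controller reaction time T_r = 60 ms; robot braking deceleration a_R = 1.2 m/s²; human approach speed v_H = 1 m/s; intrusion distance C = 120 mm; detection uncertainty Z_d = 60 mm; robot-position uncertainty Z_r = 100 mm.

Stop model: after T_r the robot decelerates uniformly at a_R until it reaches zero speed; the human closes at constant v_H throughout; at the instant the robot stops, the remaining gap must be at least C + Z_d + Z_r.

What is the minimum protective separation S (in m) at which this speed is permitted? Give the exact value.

S_min = 33/20 m = 1.6500 m

T_s = v_R/a_R = 1/(6/5) = 0.8333 s
robot in T_r: 1.0000·0.0600 = 0.0600 m
braking distance = 1.0000²/(2·1.2000) = 0.4167 m
human closes 1.0000·0.8933 = 0.8933 m
C+Z_d+Z_r = 0.1200+0.0600+0.1000 = 0.2800 m
S_min ≈ 0.0600+0.4167+0.8933+0.2800  ⇒  S_min = 33/20 m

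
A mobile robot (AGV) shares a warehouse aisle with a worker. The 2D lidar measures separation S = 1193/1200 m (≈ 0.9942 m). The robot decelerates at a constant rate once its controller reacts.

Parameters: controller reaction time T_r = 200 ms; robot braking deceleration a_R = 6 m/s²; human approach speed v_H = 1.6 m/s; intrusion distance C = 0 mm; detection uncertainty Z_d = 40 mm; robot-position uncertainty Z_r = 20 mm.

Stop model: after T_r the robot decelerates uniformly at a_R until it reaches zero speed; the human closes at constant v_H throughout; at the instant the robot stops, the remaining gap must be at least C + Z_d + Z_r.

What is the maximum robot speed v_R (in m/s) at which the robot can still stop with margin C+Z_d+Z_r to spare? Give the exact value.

at the boundary: (1/12)·v² + (7/15)·v + (-737/1200) = 0
  disc = (7/15)² − 4·(1/12)·(-737/1200) = 169/400 ; √disc = 13/20
  v_R = (−(7/15) + 13/20) / (2·(1/12)) = 11/10 m/s
check:
stop time T_s = (11/10)/6 = 0.1833 s
reaction-phase robot travel = 1.1000·0.2000 = 0.2200 m
robot under decel: 1.1000²/(2·6.0000) = 0.1008 m
human closes 1.6000·0.3833 = 0.6133 m
residual clearance needed = 0.0000+0.0400+0.0200 = 0.0600 m
sum ≈ 0.2200+0.1008+0.6133+0.0600 ≈ 0.9942 m = S ✓

v_R_max = 11/10 m/s = 1.1000 m/s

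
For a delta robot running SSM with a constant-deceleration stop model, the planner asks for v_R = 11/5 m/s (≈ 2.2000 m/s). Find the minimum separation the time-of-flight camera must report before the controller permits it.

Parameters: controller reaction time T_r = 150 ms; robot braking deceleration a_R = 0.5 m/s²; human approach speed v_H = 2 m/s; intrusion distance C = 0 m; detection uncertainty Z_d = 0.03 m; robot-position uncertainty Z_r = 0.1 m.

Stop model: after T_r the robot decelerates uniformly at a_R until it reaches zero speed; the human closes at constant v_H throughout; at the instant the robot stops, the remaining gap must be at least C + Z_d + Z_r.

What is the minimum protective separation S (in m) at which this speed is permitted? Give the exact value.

S_min = 72/5 m = 14.4000 m

braking lasts T_s = (11/5)/(1/2) = 4.4000 s
robot covers v_R·T_r = 2.2000·0.1500 = 0.3300 m before braking
braking distance = 2.2000²/(2·0.5000) = 4.8400 m
human closes 2.0000·4.5500 = 9.1000 m
residual clearance needed = 0.0000+0.0300+0.1000 = 0.1300 m
S_min ≈ 0.3300+4.8400+9.1000+0.1300  ⇒  S_min = 72/5 m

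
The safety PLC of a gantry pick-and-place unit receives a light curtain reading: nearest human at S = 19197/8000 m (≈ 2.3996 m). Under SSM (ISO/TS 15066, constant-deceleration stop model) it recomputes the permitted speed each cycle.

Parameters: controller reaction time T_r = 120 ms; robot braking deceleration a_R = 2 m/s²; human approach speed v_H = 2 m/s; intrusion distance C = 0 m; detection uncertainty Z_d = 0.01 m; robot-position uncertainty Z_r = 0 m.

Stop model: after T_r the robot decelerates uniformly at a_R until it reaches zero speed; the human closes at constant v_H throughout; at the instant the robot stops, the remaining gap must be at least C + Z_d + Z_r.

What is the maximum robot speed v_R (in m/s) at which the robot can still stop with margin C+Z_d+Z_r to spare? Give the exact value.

quadratic (1/4)·v² + (28/25)·v + (-17197/8000) = 0
  disc = (28/25)² − 4·(1/4)·(-17197/8000) = 136161/40000 ; √disc = 369/200
  v_R = (−(28/25) + 369/200) / (2·(1/4)) = 29/20 m/s
check:
braking lasts T_s = (29/20)/2 = 0.7250 s
robot covers v_R·T_r = 1.4500·0.1200 = 0.1740 m before braking
robot covers 1.4500·0.7250 − ½·2.0000·0.7250² = 0.5256 m while stopping
human closes 2.0000·0.8450 = 1.6900 m
C+Z_d+Z_r = 0.0000+0.0100+0.0000 = 0.0100 m
sum ≈ 0.1740+0.5256+1.6900+0.0100 ≈ 2.3996 m = S ✓

v_R_max = 29/20 m/s = 1.4500 m/s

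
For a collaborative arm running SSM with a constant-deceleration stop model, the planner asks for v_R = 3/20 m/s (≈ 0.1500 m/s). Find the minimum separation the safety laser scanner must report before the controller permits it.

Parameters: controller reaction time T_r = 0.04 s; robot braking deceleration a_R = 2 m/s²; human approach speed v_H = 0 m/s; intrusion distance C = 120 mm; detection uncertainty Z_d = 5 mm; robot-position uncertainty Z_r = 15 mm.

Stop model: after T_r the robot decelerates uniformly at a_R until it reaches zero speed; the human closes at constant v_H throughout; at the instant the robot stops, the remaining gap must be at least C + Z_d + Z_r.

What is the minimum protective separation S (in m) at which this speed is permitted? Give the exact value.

S_min = 1213/8000 m = 0.1516 m

braking lasts T_s = (3/20)/2 = 0.0750 s
reaction-phase robot travel = 0.1500·0.0400 = 0.0060 m
robot covers 0.1500·0.0750 − ½·2.0000·0.0750² = 0.0056 m while stopping
person approaches 0.0000·(0.0400+0.0750) = 0.0000 m
residual clearance needed = 0.1200+0.0050+0.0150 = 0.1400 m
S_min ≈ 0.0060+0.0056+0.0000+0.1400  ⇒  S_min = 1213/8000 m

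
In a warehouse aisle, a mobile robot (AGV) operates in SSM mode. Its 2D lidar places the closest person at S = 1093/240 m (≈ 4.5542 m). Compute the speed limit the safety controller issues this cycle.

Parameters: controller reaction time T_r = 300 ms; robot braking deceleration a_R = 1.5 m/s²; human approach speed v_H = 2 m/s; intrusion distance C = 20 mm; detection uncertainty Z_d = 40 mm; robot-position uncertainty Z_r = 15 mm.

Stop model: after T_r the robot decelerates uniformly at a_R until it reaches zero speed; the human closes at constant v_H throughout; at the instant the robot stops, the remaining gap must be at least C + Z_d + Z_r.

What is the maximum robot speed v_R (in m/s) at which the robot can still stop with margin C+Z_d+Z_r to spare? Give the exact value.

at the boundary: (1/3)·v² + (49/30)·v + (-931/240) = 0
  disc = (49/30)² − 4·(1/3)·(-931/240) = 196/25 ; √disc = 14/5
  v_R = (−(49/30) + 14/5) / (2·(1/3)) = 7/4 m/s
check:
braking lasts T_s = (7/4)/(3/2) = 1.1667 s
robot in T_r: 1.7500·0.3000 = 0.5250 m
robot covers 1.7500·1.1667 − ½·1.5000·1.1667² = 1.0208 m while stopping
human over T_r+T_s: 2.0000·(0.3000+1.1667) = 2.9333 m
residual clearance needed = 0.0200+0.0400+0.0150 = 0.0750 m
sum ≈ 0.5250+1.0208+2.9333+0.0750 ≈ 4.5542 m = S ✓

v_R_max = 7/4 m/s = 1.7500 m/s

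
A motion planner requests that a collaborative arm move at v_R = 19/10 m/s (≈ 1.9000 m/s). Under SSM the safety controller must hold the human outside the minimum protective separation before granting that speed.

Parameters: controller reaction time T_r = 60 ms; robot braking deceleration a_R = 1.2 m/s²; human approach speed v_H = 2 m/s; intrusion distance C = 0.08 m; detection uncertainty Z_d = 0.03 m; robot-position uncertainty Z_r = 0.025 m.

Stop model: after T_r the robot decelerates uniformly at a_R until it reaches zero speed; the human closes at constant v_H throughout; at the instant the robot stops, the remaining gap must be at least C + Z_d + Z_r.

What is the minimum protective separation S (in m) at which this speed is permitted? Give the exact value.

S_min = 30239/6000 m = 5.0398 m

braking lasts T_s = (19/10)/(6/5) = 1.5833 s
reaction-phase robot travel = 1.9000·0.0600 = 0.1140 m
robot under decel: 1.9000²/(2·1.2000) = 1.5042 m
human over T_r+T_s: 2.0000·(0.0600+1.5833) = 3.2867 m
margins: 0.0800+0.0300+0.0250 = 0.1350 m
S_min ≈ 0.1140+1.5042+3.2867+0.1350  ⇒  S_min = 30239/6000 m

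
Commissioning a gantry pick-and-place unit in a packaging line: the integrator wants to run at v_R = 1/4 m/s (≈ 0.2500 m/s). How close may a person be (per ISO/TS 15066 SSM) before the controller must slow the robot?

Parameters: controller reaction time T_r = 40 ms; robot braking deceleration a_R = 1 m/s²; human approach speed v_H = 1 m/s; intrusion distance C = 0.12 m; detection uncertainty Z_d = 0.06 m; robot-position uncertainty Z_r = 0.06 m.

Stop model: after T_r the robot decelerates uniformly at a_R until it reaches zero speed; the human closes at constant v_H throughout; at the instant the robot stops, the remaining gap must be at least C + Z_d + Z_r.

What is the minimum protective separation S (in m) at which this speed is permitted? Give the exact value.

stop time T_s = (1/4)/1 = 0.2500 s
robot covers v_R·T_r = 0.2500·0.0400 = 0.0100 m before braking
robot covers 0.2500·0.2500 − ½·1.0000·0.2500² = 0.0312 m while stopping
human closes 1.0000·0.2900 = 0.2900 m
residual clearance needed = 0.1200+0.0600+0.0600 = 0.2400 m
S_min ≈ 0.0100+0.0312+0.2900+0.2400  ⇒  S_min = 457/800 m

S_min = 457/800 m = 0.5713 m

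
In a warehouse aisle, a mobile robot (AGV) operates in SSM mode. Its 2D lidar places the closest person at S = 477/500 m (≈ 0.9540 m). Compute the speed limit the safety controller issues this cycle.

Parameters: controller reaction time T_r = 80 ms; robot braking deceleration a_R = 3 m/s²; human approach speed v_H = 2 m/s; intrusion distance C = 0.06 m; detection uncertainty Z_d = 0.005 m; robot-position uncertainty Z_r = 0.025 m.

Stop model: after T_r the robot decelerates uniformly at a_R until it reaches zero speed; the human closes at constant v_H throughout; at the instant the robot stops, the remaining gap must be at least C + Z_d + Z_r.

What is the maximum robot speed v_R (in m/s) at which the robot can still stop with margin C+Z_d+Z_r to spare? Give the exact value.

collect terms ⇒ (1/6)·v_R² + (56/75)·v_R + (-88/125) = 0
  disc = (56/75)² − 4·(1/6)·(-88/125) = 5776/5625 ; √disc = 76/75
  v_R = (−(56/75) + 76/75) / (2·(1/6)) = 4/5 m/s
check:
stop time T_s = (4/5)/3 = 0.2667 s
robot covers v_R·T_r = 0.8000·0.0800 = 0.0640 m before braking
robot under decel: 0.8000²/(2·3.0000) = 0.1067 m
human over T_r+T_s: 2.0000·(0.0800+0.2667) = 0.6933 m
residual clearance needed = 0.0600+0.0050+0.0250 = 0.0900 m
sum ≈ 0.0640+0.1067+0.6933+0.0900 ≈ 0.9540 m = S ✓

v_R_max = 4/5 m/s = 0.8000 m/s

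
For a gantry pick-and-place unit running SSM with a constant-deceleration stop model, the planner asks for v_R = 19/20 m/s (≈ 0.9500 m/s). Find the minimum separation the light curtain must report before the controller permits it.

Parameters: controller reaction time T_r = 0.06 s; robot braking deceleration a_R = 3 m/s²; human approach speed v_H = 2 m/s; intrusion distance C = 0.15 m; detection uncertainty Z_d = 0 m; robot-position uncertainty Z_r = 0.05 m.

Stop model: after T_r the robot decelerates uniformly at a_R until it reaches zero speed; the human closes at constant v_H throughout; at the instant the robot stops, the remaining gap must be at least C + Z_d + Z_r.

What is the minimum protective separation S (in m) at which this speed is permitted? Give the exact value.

S_min = 4643/4000 m = 1.1607 m

braking lasts T_s = (19/20)/3 = 0.3167 s
robot covers v_R·T_r = 0.9500·0.0600 = 0.0570 m before braking
robot covers 0.9500·0.3167 − ½·3.0000·0.3167² = 0.1504 m while stopping
human closes 2.0000·0.3767 = 0.7533 m
C+Z_d+Z_r = 0.1500+0.0000+0.0500 = 0.2000 m
S_min ≈ 0.0570+0.1504+0.7533+0.2000  ⇒  S_min = 4643/4000 m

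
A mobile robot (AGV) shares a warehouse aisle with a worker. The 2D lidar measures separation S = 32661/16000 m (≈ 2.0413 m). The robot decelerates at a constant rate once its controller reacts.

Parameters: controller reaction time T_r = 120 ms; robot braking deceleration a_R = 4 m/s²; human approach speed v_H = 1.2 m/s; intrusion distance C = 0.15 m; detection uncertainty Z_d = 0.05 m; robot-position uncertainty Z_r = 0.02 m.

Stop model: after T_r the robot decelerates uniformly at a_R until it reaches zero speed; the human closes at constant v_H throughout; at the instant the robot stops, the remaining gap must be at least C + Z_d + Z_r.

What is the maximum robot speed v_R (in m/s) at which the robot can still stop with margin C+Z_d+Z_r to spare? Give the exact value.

collect terms ⇒ (1/8)·v_R² + (21/50)·v_R + (-26837/16000) = 0
  disc = (21/50)² − 4·(1/8)·(-26837/16000) = 162409/160000 ; √disc = 403/400
  v_R = (−(21/50) + 403/400) / (2·(1/8)) = 47/20 m/s
check:
T_s = v_R/a_R = (47/20)/4 = 0.5875 s
reaction-phase robot travel = 2.3500·0.1200 = 0.2820 m
braking distance = 2.3500²/(2·4.0000) = 0.6903 m
human closes 1.2000·0.7075 = 0.8490 m
C+Z_d+Z_r = 0.1500+0.0500+0.0200 = 0.2200 m
sum ≈ 0.2820+0.6903+0.8490+0.2200 ≈ 2.0413 m = S ✓

v_R_max = 47/20 m/s = 2.3500 m/s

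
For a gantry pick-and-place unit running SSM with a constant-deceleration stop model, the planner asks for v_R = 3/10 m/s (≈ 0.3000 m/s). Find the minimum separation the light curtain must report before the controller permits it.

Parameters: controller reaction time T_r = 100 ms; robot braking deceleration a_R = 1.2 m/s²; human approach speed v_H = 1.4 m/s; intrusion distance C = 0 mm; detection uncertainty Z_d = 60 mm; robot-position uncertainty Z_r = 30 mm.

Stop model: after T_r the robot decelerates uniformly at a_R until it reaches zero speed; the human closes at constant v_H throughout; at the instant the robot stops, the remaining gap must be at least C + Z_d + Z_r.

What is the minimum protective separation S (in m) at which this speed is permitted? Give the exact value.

S_min = 259/400 m = 0.6475 m

T_s = v_R/a_R = (3/10)/(6/5) = 0.2500 s
robot covers v_R·T_r = 0.3000·0.1000 = 0.0300 m before braking
braking distance = 0.3000²/(2·1.2000) = 0.0375 m
person approaches 1.4000·(0.1000+0.2500) = 0.4900 m
C+Z_d+Z_r = 0.0000+0.0600+0.0300 = 0.0900 m
S_min ≈ 0.0300+0.0375+0.4900+0.0900  ⇒  S_min = 259/400 m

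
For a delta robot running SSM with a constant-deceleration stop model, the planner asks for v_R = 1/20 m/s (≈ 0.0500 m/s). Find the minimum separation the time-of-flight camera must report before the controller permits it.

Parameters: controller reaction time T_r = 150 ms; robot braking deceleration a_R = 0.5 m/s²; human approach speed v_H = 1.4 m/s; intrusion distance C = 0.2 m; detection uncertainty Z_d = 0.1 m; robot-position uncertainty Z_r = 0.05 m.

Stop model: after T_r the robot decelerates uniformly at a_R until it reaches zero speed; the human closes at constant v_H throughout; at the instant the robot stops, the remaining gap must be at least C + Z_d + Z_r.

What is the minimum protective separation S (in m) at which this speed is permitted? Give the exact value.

S_min = 71/100 m = 0.7100 m

braking lasts T_s = (1/20)/(1/2) = 0.1000 s
reaction-phase robot travel = 0.0500·0.1500 = 0.0075 m
robot covers 0.0500·0.1000 − ½·0.5000·0.1000² = 0.0025 m while stopping
human over T_r+T_s: 1.4000·(0.1500+0.1000) = 0.3500 m
margins: 0.2000+0.1000+0.0500 = 0.3500 m
S_min ≈ 0.0075+0.0025+0.3500+0.3500  ⇒  S_min = 71/100 m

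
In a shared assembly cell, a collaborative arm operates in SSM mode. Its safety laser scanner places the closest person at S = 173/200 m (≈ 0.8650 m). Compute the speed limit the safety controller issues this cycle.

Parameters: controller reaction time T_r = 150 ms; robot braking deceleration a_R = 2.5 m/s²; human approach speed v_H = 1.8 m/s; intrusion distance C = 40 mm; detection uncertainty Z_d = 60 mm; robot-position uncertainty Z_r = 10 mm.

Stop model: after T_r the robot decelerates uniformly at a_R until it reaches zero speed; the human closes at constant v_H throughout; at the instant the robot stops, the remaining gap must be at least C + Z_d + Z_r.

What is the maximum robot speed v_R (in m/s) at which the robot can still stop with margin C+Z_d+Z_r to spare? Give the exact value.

at the boundary: (1/5)·v² + (87/100)·v + (-97/200) = 0
  disc = (87/100)² − 4·(1/5)·(-97/200) = 11449/10000 ; √disc = 107/100
  v_R = (−(87/100) + 107/100) / (2·(1/5)) = 1/2 m/s
check:
T_s = v_R/a_R = (1/2)/(5/2) = 0.2000 s
robot in T_r: 0.5000·0.1500 = 0.0750 m
braking distance = 0.5000²/(2·2.5000) = 0.0500 m
person approaches 1.8000·(0.1500+0.2000) = 0.6300 m
margins: 0.0400+0.0600+0.0100 = 0.1100 m
sum ≈ 0.0750+0.0500+0.6300+0.1100 ≈ 0.8650 m = S ✓

v_R_max = 1/2 m/s = 0.5000 m/s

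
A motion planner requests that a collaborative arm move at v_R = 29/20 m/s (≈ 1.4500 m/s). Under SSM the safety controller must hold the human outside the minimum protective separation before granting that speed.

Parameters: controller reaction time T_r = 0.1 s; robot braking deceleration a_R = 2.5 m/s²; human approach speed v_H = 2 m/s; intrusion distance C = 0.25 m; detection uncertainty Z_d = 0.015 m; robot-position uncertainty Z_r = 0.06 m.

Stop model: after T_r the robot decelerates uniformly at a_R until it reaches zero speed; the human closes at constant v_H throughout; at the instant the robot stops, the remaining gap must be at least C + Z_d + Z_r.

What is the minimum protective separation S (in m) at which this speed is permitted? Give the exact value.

braking lasts T_s = (29/20)/(5/2) = 0.5800 s
reaction-phase robot travel = 1.4500·0.1000 = 0.1450 m
robot covers 1.4500·0.5800 − ½·2.5000·0.5800² = 0.4205 m while stopping
human over T_r+T_s: 2.0000·(0.1000+0.5800) = 1.3600 m
C+Z_d+Z_r = 0.2500+0.0150+0.0600 = 0.3250 m
S_min ≈ 0.1450+0.4205+1.3600+0.3250  ⇒  S_min = 4501/2000 m

S_min = 4501/2000 m = 2.2505 m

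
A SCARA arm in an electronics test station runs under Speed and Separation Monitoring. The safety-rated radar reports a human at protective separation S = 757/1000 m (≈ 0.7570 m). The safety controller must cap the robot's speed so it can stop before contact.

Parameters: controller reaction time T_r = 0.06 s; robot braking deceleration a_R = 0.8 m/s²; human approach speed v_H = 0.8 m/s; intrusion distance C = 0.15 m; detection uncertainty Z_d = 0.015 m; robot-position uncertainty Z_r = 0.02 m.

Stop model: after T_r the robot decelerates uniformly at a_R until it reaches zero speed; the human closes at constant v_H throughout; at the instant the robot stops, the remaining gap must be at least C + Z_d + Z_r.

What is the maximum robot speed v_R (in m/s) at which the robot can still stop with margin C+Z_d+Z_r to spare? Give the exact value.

quadratic (5/8)·v² + (53/50)·v + (-131/250) = 0
  disc = (53/50)² − 4·(5/8)·(-131/250) = 1521/625 ; √disc = 39/25
  v_R = (−(53/50) + 39/25) / (2·(5/8)) = 2/5 m/s
check:
T_s = v_R/a_R = (2/5)/(4/5) = 0.5000 s
robot covers v_R·T_r = 0.4000·0.0600 = 0.0240 m before braking
robot under decel: 0.4000²/(2·0.8000) = 0.1000 m
person approaches 0.8000·(0.0600+0.5000) = 0.4480 m
residual clearance needed = 0.1500+0.0150+0.0200 = 0.1850 m
sum ≈ 0.0240+0.1000+0.4480+0.1850 ≈ 0.7570 m = S ✓

v_R_max = 2/5 m/s = 0.4000 m/s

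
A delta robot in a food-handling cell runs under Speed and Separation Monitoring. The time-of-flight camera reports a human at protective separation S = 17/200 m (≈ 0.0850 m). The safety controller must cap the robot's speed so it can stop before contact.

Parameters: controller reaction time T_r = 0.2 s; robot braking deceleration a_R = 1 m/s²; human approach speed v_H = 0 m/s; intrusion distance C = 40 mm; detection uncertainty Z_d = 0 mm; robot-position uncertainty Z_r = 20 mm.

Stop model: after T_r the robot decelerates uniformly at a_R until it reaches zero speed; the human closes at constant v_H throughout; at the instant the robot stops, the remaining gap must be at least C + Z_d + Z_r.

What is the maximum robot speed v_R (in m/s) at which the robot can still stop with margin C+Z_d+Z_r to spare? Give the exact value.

collect terms ⇒ (1/2)·v_R² + (1/5)·v_R + (-1/40) = 0
  disc = (1/5)² − 4·(1/2)·(-1/40) = 9/100 ; √disc = 3/10
  v_R = (−(1/5) + 3/10) / (2·(1/2)) = 1/10 m/s
check:
T_s = v_R/a_R = (1/10)/1 = 0.1000 s
reaction-phase robot travel = 0.1000·0.2000 = 0.0200 m
robot covers 0.1000·0.1000 − ½·1.0000·0.1000² = 0.0050 m while stopping
human closes 0.0000·0.3000 = 0.0000 m
margins: 0.0400+0.0000+0.0200 = 0.0600 m
sum ≈ 0.0200+0.0050+0.0000+0.0600 ≈ 0.0850 m = S ✓

v_R_max = 1/10 m/s = 0.1000 m/s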